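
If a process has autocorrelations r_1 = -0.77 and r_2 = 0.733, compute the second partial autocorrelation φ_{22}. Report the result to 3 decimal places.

0.344

φ_{22} = (r_2 − r_1²) / (1 − r_1²)
r_1² = (-0.77)² = 0.5929
Numerator = 0.733 − 0.5929 = 0.1401; denominator = 1 − 0.5929 = 0.4071
φ_{22} = 0.1401 / 0.4071 = 0.344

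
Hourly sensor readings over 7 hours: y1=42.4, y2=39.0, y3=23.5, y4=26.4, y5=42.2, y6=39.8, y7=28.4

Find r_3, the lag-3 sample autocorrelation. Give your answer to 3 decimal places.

-0.096

Mean ȳ = (42.4 + 39.0 + 23.5 + 26.4 + 42.2 + 39.8 + 28.4)/7 = 34.5286
Deviations from mean: 7.8714, 4.4714, -11.0286, -8.1286, 7.6714, 5.2714, -6.1286
Numerator Σ_{t=1}^{4}(y_t−ȳ)(y_{t+3}−ȳ) = -38.0010
Denominator Σ(y_t−ȳ)² = 393.8543
r_3 = -38.0010 / 393.8543 = -0.096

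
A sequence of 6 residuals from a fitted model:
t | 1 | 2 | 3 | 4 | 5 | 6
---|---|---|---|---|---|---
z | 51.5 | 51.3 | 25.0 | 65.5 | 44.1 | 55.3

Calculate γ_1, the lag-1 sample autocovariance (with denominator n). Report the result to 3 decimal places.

Mean z̄ = (51.5 + 51.3 + 25.0 + 65.5 + 44.1 + 55.3)/6 = 48.7833
Deviations: 2.7167, 2.5167, -23.7833, 16.7167, -4.6833, 6.5167
Σ_{t=1}^{5}(z_t−z̄)(z_{t+1}−z̄) = -559.4053
γ_1 = -559.4053 / 6 = -93.234

-93.234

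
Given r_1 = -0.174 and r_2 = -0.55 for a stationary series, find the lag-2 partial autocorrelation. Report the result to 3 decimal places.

-0.598

φ_{22} = (r_2 − r_1²) / (1 − r_1²)
r_1² = (-0.174)² = 0.030276
Numerator = -0.55 − 0.0303 = -0.5803; denominator = 1 − 0.0303 = 0.9697
φ_{22} = -0.5803 / 0.9697 = -0.598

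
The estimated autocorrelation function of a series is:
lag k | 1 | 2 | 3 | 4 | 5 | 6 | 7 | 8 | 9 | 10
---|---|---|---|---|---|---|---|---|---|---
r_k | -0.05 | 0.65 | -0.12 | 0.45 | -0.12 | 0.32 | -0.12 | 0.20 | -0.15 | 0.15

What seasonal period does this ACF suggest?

2

The largest autocorrelation is r_2 = 0.65, with weaker echoes at lags 4 (0.45), 6 (0.32), 8 (0.20) and 10 (0.15); the remaining lags stay at or below -0.05.
The dominant spike at lag 2 indicates a seasonal period of 2.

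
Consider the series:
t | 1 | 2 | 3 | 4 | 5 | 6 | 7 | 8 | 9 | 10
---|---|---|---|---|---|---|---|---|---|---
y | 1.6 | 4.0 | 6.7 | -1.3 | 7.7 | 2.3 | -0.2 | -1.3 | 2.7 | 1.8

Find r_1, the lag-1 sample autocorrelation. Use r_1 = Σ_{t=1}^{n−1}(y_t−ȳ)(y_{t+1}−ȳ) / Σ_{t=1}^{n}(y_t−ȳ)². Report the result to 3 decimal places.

Mean ȳ = (1.6 + 4.0 + 6.7 − 1.3 + 7.7 + 2.3 − 0.2 − 1.3 + 2.7 + 1.8)/10 = 2.4000
Numerator Σ_{t=1}^{9}(y_t−ȳ)(y_{t+1}−ȳ) = -21.8600
Denominator Σ(y_t−ȳ)² = 84.3800
r_1 = -21.8600 / 84.3800 = -0.259

-0.259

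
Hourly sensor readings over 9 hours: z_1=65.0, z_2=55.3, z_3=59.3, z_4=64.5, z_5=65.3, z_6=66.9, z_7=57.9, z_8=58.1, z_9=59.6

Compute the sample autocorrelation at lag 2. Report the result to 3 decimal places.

Mean z̄ = (65.0 + 55.3 + 59.3 + 64.5 + 65.3 + 66.9 + 57.9 + 58.1 + 59.6)/9 = 61.3222
Numerator Σ_{t=1}^{7}(z_t−z̄)(z_{t+2}−z̄) = -42.5854
Denominator Σ(z_t−z̄)² = 135.9756
r_2 = -42.5854 / 135.9756 = -0.313

-0.313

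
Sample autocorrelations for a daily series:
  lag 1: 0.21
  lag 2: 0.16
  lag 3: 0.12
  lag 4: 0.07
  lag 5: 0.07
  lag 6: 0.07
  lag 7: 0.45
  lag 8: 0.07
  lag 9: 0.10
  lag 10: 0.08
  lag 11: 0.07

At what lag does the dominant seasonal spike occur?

The largest autocorrelation is r_7 = 0.45; the remaining lags stay at or below 0.21. The elevated value at lag 1 (0.21), dropping to 0.16 at lag 2, reflects decaying short-term dependence rather than seasonality.
The dominant spike at lag 7 indicates a seasonal period of 7.

7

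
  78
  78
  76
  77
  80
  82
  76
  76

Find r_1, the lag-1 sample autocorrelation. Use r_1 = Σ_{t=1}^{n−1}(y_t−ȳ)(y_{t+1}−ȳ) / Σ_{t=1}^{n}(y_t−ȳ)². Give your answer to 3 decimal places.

Mean ȳ = (78 + 78 + 76 + 77 + 80 + 82 + 76 + 76)/8 = 77.8750
Σ(y_t−ȳ)(y_{t+1}−ȳ) = (0.0156) + (-0.2344) + (1.6406) + (-1.8594) + (8.7656) + (-7.7344) + (3.5156) = 4.1094
Denominator Σ(y_t−ȳ)² = 32.8750
r_1 = 4.1094 / 32.8750 = 0.125

0.125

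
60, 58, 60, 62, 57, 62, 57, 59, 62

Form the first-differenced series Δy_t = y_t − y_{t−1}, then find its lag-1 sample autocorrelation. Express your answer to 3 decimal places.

First differences Δy: -2, 2, 2, -5, 5, -5, 2, 3
Mean of differences = 0.2500
Numerator Σ(Δy_t−Δȳ)(Δy_{t+1}−Δȳ) = -64.3125
Denominator Σ(Δy_t−Δȳ)² = 99.5000
r_1(Δy) = -64.3125 / 99.5000 = -0.646

-0.646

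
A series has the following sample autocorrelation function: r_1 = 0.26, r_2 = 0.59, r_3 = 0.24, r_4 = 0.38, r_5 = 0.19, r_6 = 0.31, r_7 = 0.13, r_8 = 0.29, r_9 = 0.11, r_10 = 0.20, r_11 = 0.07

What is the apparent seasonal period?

2

The largest autocorrelation is r_2 = 0.59, with weaker echoes at lags 4 (0.38), 6 (0.31) and 8 (0.29); the remaining lags stay at or below 0.26.
The dominant spike at lag 2 indicates a seasonal period of 2.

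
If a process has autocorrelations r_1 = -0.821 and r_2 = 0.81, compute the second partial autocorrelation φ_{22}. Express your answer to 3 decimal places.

0.417

φ_{22} = (r_2 − r_1²) / (1 − r_1²)
r_1² = (-0.821)² = 0.674041
Numerator = 0.81 − 0.6740 = 0.1360; denominator = 1 − 0.6740 = 0.3260
φ_{22} = 0.1360 / 0.3260 = 0.417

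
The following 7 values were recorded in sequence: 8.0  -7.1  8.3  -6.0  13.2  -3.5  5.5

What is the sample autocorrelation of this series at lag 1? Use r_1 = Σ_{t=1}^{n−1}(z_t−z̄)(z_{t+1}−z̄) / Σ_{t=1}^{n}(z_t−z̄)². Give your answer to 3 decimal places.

Mean z̄ = (8.0 − 7.1 + 8.3 − 6.0 + 13.2 − 3.5 + 5.5)/7 = 2.6286
Numerator Σ_{t=1}^{6}(z_t−z̄)(z_{t+1}−z̄) = -329.9694
Denominator Σ(z_t−z̄)² = 387.6743
r_1 = -329.9694 / 387.6743 = -0.851

-0.851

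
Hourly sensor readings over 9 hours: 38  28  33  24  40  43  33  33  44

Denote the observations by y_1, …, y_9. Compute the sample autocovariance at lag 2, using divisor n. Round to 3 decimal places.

-7.867

Mean ȳ = (38 + 28 + 33 + 24 + 40 + 43 + 33 + 33 + 44)/9 = 35.1111
Σ_{t=1}^{7}(y_t−ȳ)(y_{t+2}−ȳ) = -70.8025
γ_2 = -70.8025 / 9 = -7.867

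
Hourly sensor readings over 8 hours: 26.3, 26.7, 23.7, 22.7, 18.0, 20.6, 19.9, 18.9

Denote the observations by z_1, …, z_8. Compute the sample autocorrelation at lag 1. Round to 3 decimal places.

0.549

Mean z̄ = (26.3 + 26.7 + 23.7 + 22.7 + 18.0 + 20.6 + 19.9 + 18.9)/8 = 22.1000
Deviations from mean: 4.2000, 4.6000, 1.6000, 0.6000, -4.1000, -1.5000, -2.2000, -3.2000
Σ(z_t−z̄)(z_{t+1}−z̄) = (19.3200) + (7.3600) + (0.9600) + (-2.4600) + (6.1500) + (3.3000) + (7.0400) = 41.6700
Denominator Σ(z_t−z̄)² = 75.8600
r_1 = 41.6700 / 75.8600 = 0.549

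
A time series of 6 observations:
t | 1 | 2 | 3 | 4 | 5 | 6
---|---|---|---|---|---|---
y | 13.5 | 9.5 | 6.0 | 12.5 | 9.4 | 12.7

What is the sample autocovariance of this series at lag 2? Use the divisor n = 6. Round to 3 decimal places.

Mean ȳ = (13.5 + 9.5 + 6.0 + 12.5 + 9.4 + 12.7)/6 = 10.6000
Deviations: 2.9000, -1.1000, -4.6000, 1.9000, -1.2000, 2.1000
Σ_{t=1}^{4}(y_t−ȳ)(y_{t+2}−ȳ) = -5.9200
γ_2 = -5.9200 / 6 = -0.987

-0.987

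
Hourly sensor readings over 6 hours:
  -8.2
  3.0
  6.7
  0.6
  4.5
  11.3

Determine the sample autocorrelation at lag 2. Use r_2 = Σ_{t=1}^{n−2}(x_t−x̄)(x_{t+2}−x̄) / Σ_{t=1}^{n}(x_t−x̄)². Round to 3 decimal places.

-0.258

Mean x̄ = (-8.2 + 3.0 + 6.7 + 0.6 + 4.5 + 11.3)/6 = 2.9833
Deviations from mean: -11.1833, 0.0167, 3.7167, -2.3833, 1.5167, 8.3167
Numerator Σ_{t=1}^{4}(x_t−x̄)(x_{t+2}−x̄) = -55.7889
Denominator Σ(x_t−x̄)² = 216.0283
r_2 = -55.7889 / 216.0283 = -0.258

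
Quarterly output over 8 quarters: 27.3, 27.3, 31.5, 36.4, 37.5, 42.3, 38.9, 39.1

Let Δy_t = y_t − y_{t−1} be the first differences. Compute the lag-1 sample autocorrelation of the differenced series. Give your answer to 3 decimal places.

First differences Δy: 0.0, 4.2, 4.9, 1.1, 4.8, -3.4, 0.2
Mean of differences = 1.6857
Numerator Σ(Δy_t−Δȳ)(Δy_{t+1}−Δȳ) = -8.1459
Denominator Σ(Δy_t−Δȳ)² = 57.6086
r_1(Δy) = -8.1459 / 57.6086 = -0.141

-0.141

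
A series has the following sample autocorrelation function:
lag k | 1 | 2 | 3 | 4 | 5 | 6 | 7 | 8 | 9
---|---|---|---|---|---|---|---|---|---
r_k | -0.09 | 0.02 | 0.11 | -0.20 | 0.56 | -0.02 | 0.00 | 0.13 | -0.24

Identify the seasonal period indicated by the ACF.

The largest autocorrelation is r_5 = 0.56; the remaining lags stay at or below 0.13.
The dominant spike at lag 5 indicates a seasonal period of 5.

5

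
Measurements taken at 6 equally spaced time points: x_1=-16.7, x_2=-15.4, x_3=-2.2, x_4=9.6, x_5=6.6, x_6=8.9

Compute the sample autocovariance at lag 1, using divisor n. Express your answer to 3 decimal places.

64.590

Mean x̄ = (-16.7 − 15.4 − 2.2 + 9.6 + 6.6 + 8.9)/6 = -1.5333
Deviations: -15.1667, -13.8667, -0.6667, 11.1333, 8.1333, 10.4333
Σ_{t=1}^{5}(x_t−x̄)(x_{t+1}−x̄) = 387.5422
γ_1 = 387.5422 / 6 = 64.590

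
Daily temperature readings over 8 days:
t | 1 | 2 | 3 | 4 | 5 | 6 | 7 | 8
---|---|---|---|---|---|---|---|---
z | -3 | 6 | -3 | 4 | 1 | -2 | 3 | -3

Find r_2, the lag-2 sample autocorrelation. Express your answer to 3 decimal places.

0.334

Mean z̄ = (-3 + 6 − 3 + 4 + 1 − 2 + 3 − 3)/8 = 0.3750
Deviations from mean: -3.3750, 5.6250, -3.3750, 3.6250, 0.6250, -2.3750, 2.6250, -3.3750
Numerator Σ_{t=1}^{6}(z_t−z̄)(z_{t+2}−z̄) = 30.7188
Denominator Σ(z_t−z̄)² = 91.8750
r_2 = 30.7188 / 91.8750 = 0.334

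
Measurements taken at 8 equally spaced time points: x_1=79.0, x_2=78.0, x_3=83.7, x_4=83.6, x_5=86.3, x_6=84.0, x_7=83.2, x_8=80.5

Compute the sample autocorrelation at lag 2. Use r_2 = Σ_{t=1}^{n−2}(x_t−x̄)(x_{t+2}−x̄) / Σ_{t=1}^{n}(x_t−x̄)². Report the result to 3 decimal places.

-0.031

Mean x̄ = (79.0 + 78.0 + 83.7 + 83.6 + 86.3 + 84.0 + 83.2 + 80.5)/8 = 82.2875
Numerator Σ_{t=1}^{6}(x_t−x̄)(x_{t+2}−x̄) = -1.7553
Denominator Σ(x_t−x̄)² = 55.9688
r_2 = -1.7553 / 55.9688 = -0.031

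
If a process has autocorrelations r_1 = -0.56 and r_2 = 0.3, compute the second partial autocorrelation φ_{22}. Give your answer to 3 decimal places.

φ_{22} = (r_2 − r_1²) / (1 − r_1²)
r_1² = (-0.56)² = 0.3136
Numerator = 0.3 − 0.3136 = -0.0136; denominator = 1 − 0.3136 = 0.6864
φ_{22} = -0.0136 / 0.6864 = -0.020

-0.020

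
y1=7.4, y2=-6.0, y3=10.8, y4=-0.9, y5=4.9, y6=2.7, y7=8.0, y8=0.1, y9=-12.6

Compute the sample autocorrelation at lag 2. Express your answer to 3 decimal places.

Mean ȳ = (7.4 − 6.0 + 10.8 − 0.9 + 4.9 + 2.7 + 8.0 + 0.1 − 12.6)/9 = 1.6000
Numerator Σ_{t=1}^{7}(y_t−ȳ)(y_{t+2}−ȳ) = 28.5600
Denominator Σ(y_t−ȳ)² = 439.2400
r_2 = 28.5600 / 439.2400 = 0.065

0.065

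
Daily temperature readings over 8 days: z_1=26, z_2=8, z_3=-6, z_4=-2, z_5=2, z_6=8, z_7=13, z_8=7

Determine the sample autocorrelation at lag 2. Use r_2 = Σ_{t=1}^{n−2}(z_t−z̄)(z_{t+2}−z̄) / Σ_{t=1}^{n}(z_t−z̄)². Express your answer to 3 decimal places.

-0.341

Mean z̄ = (26 + 8 − 6 − 2 + 2 + 8 + 13 + 7)/8 = 7.0000
Deviations from mean: 19.0000, 1.0000, -13.0000, -9.0000, -5.0000, 1.0000, 6.0000, 0.0000
Numerator Σ_{t=1}^{6}(z_t−z̄)(z_{t+2}−z̄) = -230.0000
Denominator Σ(z_t−z̄)² = 674.0000
r_2 = -230.0000 / 674.0000 = -0.341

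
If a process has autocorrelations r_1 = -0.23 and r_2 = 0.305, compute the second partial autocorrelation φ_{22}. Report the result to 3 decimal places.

0.266

φ_{22} = (r_2 − r_1²) / (1 − r_1²)
r_1² = (-0.23)² = 0.0529
Numerator = 0.305 − 0.0529 = 0.2521; denominator = 1 − 0.0529 = 0.9471
φ_{22} = 0.2521 / 0.9471 = 0.266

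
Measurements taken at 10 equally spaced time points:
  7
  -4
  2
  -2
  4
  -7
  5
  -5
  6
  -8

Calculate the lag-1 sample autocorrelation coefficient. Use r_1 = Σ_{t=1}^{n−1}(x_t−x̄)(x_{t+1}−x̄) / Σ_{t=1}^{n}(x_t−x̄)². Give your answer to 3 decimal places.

-0.745

Mean x̄ = (7 − 4 + 2 − 2 + 4 − 7 + 5 − 5 + 6 − 8)/10 = -0.2000
Numerator Σ_{t=1}^{9}(x_t−x̄)(x_{t+1}−x̄) = -214.2400
Denominator Σ(x_t−x̄)² = 287.6000
r_1 = -214.2400 / 287.6000 = -0.745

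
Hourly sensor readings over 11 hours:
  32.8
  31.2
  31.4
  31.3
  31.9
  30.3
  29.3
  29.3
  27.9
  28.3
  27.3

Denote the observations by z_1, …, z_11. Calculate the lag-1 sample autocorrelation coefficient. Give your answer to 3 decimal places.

0.614

Mean z̄ = (32.8 + 31.2 + 31.4 + 31.3 + 31.9 + 30.3 + 29.3 + 29.3 + 27.9 + 28.3 + 27.3)/11 = 30.0909
Numerator Σ_{t=1}^{10}(z_t−z̄)(z_{t+1}−z̄) = 19.7199
Denominator Σ(z_t−z̄)² = 32.1091
r_1 = 19.7199 / 32.1091 = 0.614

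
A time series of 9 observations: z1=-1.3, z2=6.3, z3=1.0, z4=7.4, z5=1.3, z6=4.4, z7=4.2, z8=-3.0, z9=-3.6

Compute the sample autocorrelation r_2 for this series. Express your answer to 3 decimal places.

Mean z̄ = (-1.3 + 6.3 + 1.0 + 7.4 + 1.3 + 4.4 + 4.2 − 3.0 − 3.6)/9 = 1.8556
Σ(z_t−z̄)(z_{t+2}−z̄) = (2.6998) + (24.6420) + (0.4753) + (14.1075) + (-1.3025) + (-12.3547) + (-12.7902) = 15.4772
Denominator Σ(z_t−z̄)² = 126.8022
r_2 = 15.4772 / 126.8022 = 0.122

0.122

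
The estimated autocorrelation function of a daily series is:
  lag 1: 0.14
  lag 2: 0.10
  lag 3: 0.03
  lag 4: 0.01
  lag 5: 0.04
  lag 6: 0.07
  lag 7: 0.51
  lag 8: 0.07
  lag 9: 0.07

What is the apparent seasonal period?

The largest autocorrelation is r_7 = 0.51; the remaining lags stay at or below 0.14.
The dominant spike at lag 7 indicates a seasonal period of 7.

7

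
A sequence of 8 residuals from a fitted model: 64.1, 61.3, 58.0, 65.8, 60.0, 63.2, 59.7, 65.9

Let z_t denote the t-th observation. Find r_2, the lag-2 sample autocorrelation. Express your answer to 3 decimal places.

0.179

Mean z̄ = (64.1 + 61.3 + 58.0 + 65.8 + 60.0 + 63.2 + 59.7 + 65.9)/8 = 62.2500
Deviations from mean: 1.8500, -0.9500, -4.2500, 3.5500, -2.2500, 0.9500, -2.5500, 3.6500
Σ(z_t−z̄)(z_{t+2}−z̄) = (-7.8625) + (-3.3725) + (9.5625) + (3.3725) + (5.7375) + (3.4675) = 10.9050
Denominator Σ(z_t−z̄)² = 60.7800
r_2 = 10.9050 / 60.7800 = 0.179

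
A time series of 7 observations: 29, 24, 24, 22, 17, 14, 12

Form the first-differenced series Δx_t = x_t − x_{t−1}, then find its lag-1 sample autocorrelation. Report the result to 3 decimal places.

-0.285

First differences Δx: -5, 0, -2, -5, -3, -2
Mean of differences = -2.8333
Numerator Σ(Δx_t−Δx̄)(Δx_{t+1}−Δx̄) = -5.3611
Denominator Σ(Δx_t−Δx̄)² = 18.8333
r_1(Δx) = -5.3611 / 18.8333 = -0.285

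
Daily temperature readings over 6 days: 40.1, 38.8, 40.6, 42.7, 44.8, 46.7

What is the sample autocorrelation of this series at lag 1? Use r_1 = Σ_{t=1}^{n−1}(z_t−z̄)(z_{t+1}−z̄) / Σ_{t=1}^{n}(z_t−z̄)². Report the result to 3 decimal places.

Mean z̄ = (40.1 + 38.8 + 40.6 + 42.7 + 44.8 + 46.7)/6 = 42.2833
Σ(z_t−z̄)(z_{t+1}−z̄) = (7.6053) + (5.8636) + (-0.7014) + (1.0486) + (11.1153) = 24.9314
Denominator Σ(z_t−z̄)² = 45.7483
r_1 = 24.9314 / 45.7483 = 0.545

0.545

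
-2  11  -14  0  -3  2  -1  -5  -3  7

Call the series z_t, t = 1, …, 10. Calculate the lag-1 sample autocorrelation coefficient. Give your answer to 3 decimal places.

Mean z̄ = (-2 + 11 − 14 + 0 − 3 + 2 − 1 − 5 − 3 + 7)/10 = -0.8000
Numerator Σ_{t=1}^{9}(z_t−z̄)(z_{t+1}−z̄) = -196.0400
Denominator Σ(z_t−z̄)² = 411.6000
r_1 = -196.0400 / 411.6000 = -0.476

-0.476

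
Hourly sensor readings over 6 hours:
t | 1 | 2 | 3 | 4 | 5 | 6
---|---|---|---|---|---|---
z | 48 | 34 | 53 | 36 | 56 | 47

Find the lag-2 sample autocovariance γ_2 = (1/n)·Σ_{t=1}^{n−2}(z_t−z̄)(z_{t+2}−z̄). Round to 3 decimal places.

Mean z̄ = (48 + 34 + 53 + 36 + 56 + 47)/6 = 45.6667
Σ_{t=1}^{4}(z_t−z̄)(z_{t+2}−z̄) = 192.7778
γ_2 = 192.7778 / 6 = 32.130

32.130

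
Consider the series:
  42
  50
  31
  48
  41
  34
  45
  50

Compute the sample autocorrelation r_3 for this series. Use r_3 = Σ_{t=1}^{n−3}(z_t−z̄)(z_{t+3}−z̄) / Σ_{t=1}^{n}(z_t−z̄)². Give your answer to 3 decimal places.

0.241

Mean z̄ = (42 + 50 + 31 + 48 + 41 + 34 + 45 + 50)/8 = 42.6250
Σ(z_t−z̄)(z_{t+3}−z̄) = (-3.3594) + (-11.9844) + (100.2656) + (12.7656) + (-11.9844) = 85.7031
Denominator Σ(z_t−z̄)² = 355.8750
r_3 = 85.7031 / 355.8750 = 0.241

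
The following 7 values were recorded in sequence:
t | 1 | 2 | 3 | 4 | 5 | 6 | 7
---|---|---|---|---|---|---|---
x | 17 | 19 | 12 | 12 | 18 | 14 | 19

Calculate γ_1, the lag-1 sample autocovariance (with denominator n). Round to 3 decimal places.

-1.676

Mean x̄ = (17 + 19 + 12 + 12 + 18 + 14 + 19)/7 = 15.8571
Deviations: 1.1429, 3.1429, -3.8571, -3.8571, 2.1429, -1.8571, 3.1429
Σ_{t=1}^{6}(x_t−x̄)(x_{t+1}−x̄) = -11.7347
γ_1 = -11.7347 / 7 = -1.676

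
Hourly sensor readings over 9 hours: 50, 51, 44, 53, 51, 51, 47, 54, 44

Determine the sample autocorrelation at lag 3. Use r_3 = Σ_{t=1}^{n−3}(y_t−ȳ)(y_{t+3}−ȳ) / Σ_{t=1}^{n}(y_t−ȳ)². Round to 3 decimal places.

-0.133

Mean ȳ = (50 + 51 + 44 + 53 + 51 + 51 + 47 + 54 + 44)/9 = 49.4444
Σ(y_t−ȳ)(y_{t+3}−ȳ) = (1.9753) + (2.4198) + (-8.4691) + (-8.6914) + (7.0864) + (-8.4691) = -14.1481
Denominator Σ(y_t−ȳ)² = 106.2222
r_3 = -14.1481 / 106.2222 = -0.133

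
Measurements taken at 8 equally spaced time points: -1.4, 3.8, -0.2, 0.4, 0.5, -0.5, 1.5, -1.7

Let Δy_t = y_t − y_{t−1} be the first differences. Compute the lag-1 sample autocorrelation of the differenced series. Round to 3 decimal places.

-0.541

First differences Δy: 5.2, -4.0, 0.6, 0.1, -1.0, 2.0, -3.2
Mean of differences = -0.0429
Numerator Σ(Δy_t−Δȳ)(Δy_{t+1}−Δȳ) = -31.7404
Denominator Σ(Δy_t−Δȳ)² = 58.6371
r_1(Δy) = -31.7404 / 58.6371 = -0.541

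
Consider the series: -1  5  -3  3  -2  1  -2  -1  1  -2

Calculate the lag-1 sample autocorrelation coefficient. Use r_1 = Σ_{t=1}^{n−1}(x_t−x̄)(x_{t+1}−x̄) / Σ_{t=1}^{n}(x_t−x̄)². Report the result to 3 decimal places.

Mean x̄ = (-1 + 5 − 3 + 3 − 2 + 1 − 2 − 1 + 1 − 2)/10 = -0.1000
Numerator Σ_{t=1}^{9}(x_t−x̄)(x_{t+1}−x̄) = -39.8100
Denominator Σ(x_t−x̄)² = 58.9000
r_1 = -39.8100 / 58.9000 = -0.676

-0.676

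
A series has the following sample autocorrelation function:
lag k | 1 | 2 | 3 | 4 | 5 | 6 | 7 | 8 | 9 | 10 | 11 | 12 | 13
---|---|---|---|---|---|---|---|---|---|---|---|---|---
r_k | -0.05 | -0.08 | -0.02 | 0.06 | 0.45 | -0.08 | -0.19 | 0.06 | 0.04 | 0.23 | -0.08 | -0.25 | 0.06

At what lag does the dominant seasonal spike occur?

The largest autocorrelation is r_5 = 0.45, with a weaker echo at lag 10 (0.23); the remaining lags stay at or below 0.06.
The dominant spike at lag 5 indicates a seasonal period of 5.

5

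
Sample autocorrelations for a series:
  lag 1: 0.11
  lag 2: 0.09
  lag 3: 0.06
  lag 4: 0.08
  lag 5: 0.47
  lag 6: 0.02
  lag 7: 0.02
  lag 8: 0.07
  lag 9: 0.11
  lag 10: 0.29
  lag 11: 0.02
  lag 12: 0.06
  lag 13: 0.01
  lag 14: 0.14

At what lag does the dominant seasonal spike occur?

5

The largest autocorrelation is r_5 = 0.47, with a weaker echo at lag 10 (0.29); the remaining lags stay at or below 0.14.
The dominant spike at lag 5 indicates a seasonal period of 5.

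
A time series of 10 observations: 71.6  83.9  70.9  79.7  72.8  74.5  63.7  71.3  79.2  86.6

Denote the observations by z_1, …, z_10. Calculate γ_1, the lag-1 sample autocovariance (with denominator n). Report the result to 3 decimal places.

Mean z̄ = (71.6 + 83.9 + 70.9 + 79.7 + 72.8 + 74.5 + 63.7 + 71.3 + 79.2 + 86.6)/10 = 75.4200
Σ_{t=1}^{9}(z_t−z̄)(z_{t+1}−z̄) = -13.1164
γ_1 = -13.1164 / 10 = -1.312

-1.312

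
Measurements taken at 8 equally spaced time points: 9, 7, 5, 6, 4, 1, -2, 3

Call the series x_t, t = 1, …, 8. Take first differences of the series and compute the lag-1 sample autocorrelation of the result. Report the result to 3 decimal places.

First differences Δx: -2, -2, 1, -2, -3, -3, 5
Mean of differences = -0.8571
Numerator Σ(Δx_t−Δx̄)(Δx_{t+1}−Δx̄) = -8.4490
Denominator Σ(Δx_t−Δx̄)² = 50.8571
r_1(Δx) = -8.4490 / 50.8571 = -0.166

-0.166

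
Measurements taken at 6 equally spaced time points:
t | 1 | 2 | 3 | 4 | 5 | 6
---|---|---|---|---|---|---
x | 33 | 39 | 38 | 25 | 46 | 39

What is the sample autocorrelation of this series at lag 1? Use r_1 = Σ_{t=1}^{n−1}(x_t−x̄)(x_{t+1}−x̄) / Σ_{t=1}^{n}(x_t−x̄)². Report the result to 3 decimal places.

Mean x̄ = (33 + 39 + 38 + 25 + 46 + 39)/6 = 36.6667
Σ(x_t−x̄)(x_{t+1}−x̄) = (-8.5556) + (3.1111) + (-15.5556) + (-108.8889) + (21.7778) = -108.1111
Denominator Σ(x_t−x̄)² = 249.3333
r_1 = -108.1111 / 249.3333 = -0.434

-0.434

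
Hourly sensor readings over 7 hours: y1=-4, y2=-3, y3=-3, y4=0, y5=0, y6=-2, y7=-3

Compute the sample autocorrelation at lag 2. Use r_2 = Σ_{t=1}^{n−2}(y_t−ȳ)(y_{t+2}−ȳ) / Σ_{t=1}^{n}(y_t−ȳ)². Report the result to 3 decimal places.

Mean ȳ = (-4 − 3 − 3 + 0 + 0 − 2 − 3)/7 = -2.1429
Σ(y_t−ȳ)(y_{t+2}−ȳ) = (1.5918) + (-1.8367) + (-1.8367) + (0.3061) + (-1.8367) = -3.6122
Denominator Σ(y_t−ȳ)² = 14.8571
r_2 = -3.6122 / 14.8571 = -0.243

-0.243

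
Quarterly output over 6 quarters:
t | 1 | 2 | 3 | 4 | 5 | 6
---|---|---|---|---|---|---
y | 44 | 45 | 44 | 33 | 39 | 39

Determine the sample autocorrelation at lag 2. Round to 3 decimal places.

-0.141

Mean ȳ = (44 + 45 + 44 + 33 + 39 + 39)/6 = 40.6667
Deviations from mean: 3.3333, 4.3333, 3.3333, -7.6667, -1.6667, -1.6667
Σ(y_t−ȳ)(y_{t+2}−ȳ) = (11.1111) + (-33.2222) + (-5.5556) + (12.7778) = -14.8889
Denominator Σ(y_t−ȳ)² = 105.3333
r_2 = -14.8889 / 105.3333 = -0.141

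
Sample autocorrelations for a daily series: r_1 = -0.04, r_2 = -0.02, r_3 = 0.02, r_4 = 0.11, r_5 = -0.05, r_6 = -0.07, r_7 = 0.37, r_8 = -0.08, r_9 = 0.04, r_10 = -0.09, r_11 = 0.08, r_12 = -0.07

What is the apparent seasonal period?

7

The largest autocorrelation is r_7 = 0.37; the remaining lags stay at or below 0.11.
The dominant spike at lag 7 indicates a seasonal period of 7.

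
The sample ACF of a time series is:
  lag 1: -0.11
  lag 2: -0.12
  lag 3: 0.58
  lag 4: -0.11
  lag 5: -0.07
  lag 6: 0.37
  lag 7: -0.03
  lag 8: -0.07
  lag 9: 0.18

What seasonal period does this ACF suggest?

3

The largest autocorrelation is r_3 = 0.58, with weaker echoes at lags 6 (0.37) and 9 (0.18); the remaining lags stay at or below -0.03.
The dominant spike at lag 3 indicates a seasonal period of 3.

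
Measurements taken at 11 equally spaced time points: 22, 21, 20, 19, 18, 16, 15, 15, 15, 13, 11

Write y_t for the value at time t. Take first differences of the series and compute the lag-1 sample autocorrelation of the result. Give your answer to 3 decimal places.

0.202

First differences Δy: -1, -1, -1, -1, -2, -1, 0, 0, -2, -2
Mean of differences = -1.1000
Numerator Σ(Δy_t−Δȳ)(Δy_{t+1}−Δȳ) = 0.9900
Denominator Σ(Δy_t−Δȳ)² = 4.9000
r_1(Δy) = 0.9900 / 4.9000 = 0.202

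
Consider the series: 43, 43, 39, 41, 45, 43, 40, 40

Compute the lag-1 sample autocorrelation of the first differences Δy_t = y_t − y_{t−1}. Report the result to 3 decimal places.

-0.073

First differences Δy: 0, -4, 2, 4, -2, -3, 0
Mean of differences = -0.4286
Numerator Σ(Δy_t−Δȳ)(Δy_{t+1}−Δȳ) = -3.4694
Denominator Σ(Δy_t−Δȳ)² = 47.7143
r_1(Δy) = -3.4694 / 47.7143 = -0.073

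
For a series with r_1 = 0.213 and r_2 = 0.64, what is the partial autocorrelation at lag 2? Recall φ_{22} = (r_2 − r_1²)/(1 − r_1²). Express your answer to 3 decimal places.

φ_{22} = (r_2 − r_1²) / (1 − r_1²)
r_1² = (0.213)² = 0.045369
Numerator = 0.64 − 0.0454 = 0.5946; denominator = 1 − 0.0454 = 0.9546
φ_{22} = 0.5946 / 0.9546 = 0.623

0.623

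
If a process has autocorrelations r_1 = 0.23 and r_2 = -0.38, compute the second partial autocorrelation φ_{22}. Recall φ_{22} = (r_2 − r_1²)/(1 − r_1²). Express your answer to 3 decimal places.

-0.457

φ_{22} = (r_2 − r_1²) / (1 − r_1²)
r_1² = (0.23)² = 0.0529
Numerator = -0.38 − 0.0529 = -0.4329; denominator = 1 − 0.0529 = 0.9471
φ_{22} = -0.4329 / 0.9471 = -0.457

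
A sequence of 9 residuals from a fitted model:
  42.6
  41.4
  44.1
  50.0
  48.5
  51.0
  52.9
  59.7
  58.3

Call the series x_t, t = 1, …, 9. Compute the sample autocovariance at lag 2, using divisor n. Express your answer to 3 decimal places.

Mean x̄ = (42.6 + 41.4 + 44.1 + 50.0 + 48.5 + 51.0 + 52.9 + 59.7 + 58.3)/9 = 49.8333
Σ_{t=1}^{7}(x_t−x̄)(x_{t+2}−x̄) = 81.2911
γ_2 = 81.2911 / 9 = 9.032

9.032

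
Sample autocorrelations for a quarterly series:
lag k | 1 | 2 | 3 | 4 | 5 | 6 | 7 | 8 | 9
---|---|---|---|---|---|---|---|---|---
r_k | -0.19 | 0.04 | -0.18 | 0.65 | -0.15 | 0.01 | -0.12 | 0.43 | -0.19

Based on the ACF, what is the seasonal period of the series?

The largest autocorrelation is r_4 = 0.65, with a weaker echo at lag 8 (0.43); the remaining lags stay at or below 0.04.
The dominant spike at lag 4 indicates a seasonal period of 4.

4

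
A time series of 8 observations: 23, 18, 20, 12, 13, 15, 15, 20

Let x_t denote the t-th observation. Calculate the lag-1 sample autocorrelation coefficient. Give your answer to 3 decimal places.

Mean x̄ = (23 + 18 + 20 + 12 + 13 + 15 + 15 + 20)/8 = 17.0000
Deviations from mean: 6.0000, 1.0000, 3.0000, -5.0000, -4.0000, -2.0000, -2.0000, 3.0000
Σ(x_t−x̄)(x_{t+1}−x̄) = (6.0000) + (3.0000) + (-15.0000) + (20.0000) + (8.0000) + (4.0000) + (-6.0000) = 20.0000
Denominator Σ(x_t−x̄)² = 104.0000
r_1 = 20.0000 / 104.0000 = 0.192

0.192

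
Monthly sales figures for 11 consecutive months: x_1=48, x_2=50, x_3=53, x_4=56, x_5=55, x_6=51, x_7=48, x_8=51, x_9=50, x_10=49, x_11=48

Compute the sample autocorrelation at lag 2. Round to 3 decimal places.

-0.100

Mean x̄ = (48 + 50 + 53 + 56 + 55 + 51 + 48 + 51 + 50 + 49 + 48)/11 = 50.8182
Numerator Σ_{t=1}^{9}(x_t−x̄)(x_{t+2}−x̄) = -7.7934
Denominator Σ(x_t−x̄)² = 77.6364
r_2 = -7.7934 / 77.6364 = -0.100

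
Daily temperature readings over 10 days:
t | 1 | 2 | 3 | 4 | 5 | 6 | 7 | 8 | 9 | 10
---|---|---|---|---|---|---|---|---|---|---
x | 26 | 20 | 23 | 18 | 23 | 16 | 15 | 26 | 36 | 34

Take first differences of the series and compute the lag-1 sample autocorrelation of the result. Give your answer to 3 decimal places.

First differences Δx: -6, 3, -5, 5, -7, -1, 11, 10, -2
Mean of differences = 0.8889
Numerator Σ(Δx_t−Δx̄)(Δx_{t+1}−Δx̄) = -22.0123
Denominator Σ(Δx_t−Δx̄)² = 362.8889
r_1(Δx) = -22.0123 / 362.8889 = -0.061

-0.061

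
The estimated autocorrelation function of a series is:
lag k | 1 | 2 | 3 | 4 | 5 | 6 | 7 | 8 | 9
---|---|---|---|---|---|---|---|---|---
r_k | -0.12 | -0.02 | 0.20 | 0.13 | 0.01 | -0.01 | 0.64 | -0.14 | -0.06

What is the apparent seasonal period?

The largest autocorrelation is r_7 = 0.64; the remaining lags stay at or below 0.20.
The dominant spike at lag 7 indicates a seasonal period of 7.

7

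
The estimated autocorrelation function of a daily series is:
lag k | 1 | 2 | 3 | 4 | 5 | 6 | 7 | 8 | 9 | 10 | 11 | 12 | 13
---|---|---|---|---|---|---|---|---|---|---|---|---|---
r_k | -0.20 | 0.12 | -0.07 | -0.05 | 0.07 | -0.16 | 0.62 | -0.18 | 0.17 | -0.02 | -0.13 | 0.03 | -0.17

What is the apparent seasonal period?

The largest autocorrelation is r_7 = 0.62; the remaining lags stay at or below 0.17.
The dominant spike at lag 7 indicates a seasonal period of 7.

7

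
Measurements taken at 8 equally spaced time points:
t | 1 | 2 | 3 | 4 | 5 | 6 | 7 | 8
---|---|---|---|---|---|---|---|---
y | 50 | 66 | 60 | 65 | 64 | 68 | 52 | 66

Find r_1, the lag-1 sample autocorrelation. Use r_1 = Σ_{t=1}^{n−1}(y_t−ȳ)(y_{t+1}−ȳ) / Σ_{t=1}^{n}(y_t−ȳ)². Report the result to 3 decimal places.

Mean ȳ = (50 + 66 + 60 + 65 + 64 + 68 + 52 + 66)/8 = 61.3750
Deviations from mean: -11.3750, 4.6250, -1.3750, 3.6250, 2.6250, 6.6250, -9.3750, 4.6250
Numerator Σ_{t=1}^{7}(y_t−ȳ)(y_{t+1}−ȳ) = -142.5156
Denominator Σ(y_t−ȳ)² = 325.8750
r_1 = -142.5156 / 325.8750 = -0.437

-0.437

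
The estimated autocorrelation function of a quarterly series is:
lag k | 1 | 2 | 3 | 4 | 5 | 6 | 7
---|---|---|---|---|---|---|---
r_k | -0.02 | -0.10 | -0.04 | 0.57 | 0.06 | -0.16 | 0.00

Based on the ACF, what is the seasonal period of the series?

The largest autocorrelation is r_4 = 0.57; the remaining lags stay at or below 0.06.
The dominant spike at lag 4 indicates a seasonal period of 4.

4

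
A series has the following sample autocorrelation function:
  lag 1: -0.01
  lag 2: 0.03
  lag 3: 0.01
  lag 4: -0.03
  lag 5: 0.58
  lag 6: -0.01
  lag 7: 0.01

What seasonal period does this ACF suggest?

5

The largest autocorrelation is r_5 = 0.58; the remaining lags stay at or below 0.03.
The dominant spike at lag 5 indicates a seasonal period of 5.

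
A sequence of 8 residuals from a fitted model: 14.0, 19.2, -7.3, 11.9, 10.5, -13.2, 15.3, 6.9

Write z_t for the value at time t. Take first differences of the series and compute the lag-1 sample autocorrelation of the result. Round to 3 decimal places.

First differences Δz: 5.2, -26.5, 19.2, -1.4, -23.7, 28.5, -8.4
Mean of differences = -1.0143
Numerator Σ(Δz_t−Δz̄)(Δz_{t+1}−Δz̄) = -1560.1345
Denominator Σ(Δz_t−Δz̄)² = 2537.1886
r_1(Δz) = -1560.1345 / 2537.1886 = -0.615

-0.615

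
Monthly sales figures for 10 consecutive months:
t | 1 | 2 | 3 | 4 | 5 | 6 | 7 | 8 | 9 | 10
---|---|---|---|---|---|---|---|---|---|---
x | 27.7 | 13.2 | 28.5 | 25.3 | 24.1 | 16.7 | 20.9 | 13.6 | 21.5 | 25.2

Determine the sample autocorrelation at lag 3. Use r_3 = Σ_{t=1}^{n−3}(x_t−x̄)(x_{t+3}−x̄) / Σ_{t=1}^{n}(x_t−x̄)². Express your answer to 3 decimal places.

Mean x̄ = (27.7 + 13.2 + 28.5 + 25.3 + 24.1 + 16.7 + 20.9 + 13.6 + 21.5 + 25.2)/10 = 21.6700
Σ(x_t−x̄)(x_{t+3}−x̄) = (21.8889) + (-20.5821) + (-33.9451) + (-2.7951) + (-19.6101) + (0.8449) + (-2.7181) = -56.9167
Denominator Σ(x_t−x̄)² = 276.7410
r_3 = -56.9167 / 276.7410 = -0.206

-0.206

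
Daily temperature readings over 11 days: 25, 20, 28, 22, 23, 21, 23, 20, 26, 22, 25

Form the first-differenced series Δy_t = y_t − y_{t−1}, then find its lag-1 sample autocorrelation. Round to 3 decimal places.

-0.784

First differences Δy: -5, 8, -6, 1, -2, 2, -3, 6, -4, 3
Mean of differences = 0.0000
Numerator Σ(Δy_t−Δȳ)(Δy_{t+1}−Δȳ) = -160.0000
Denominator Σ(Δy_t−Δȳ)² = 204.0000
r_1(Δy) = -160.0000 / 204.0000 = -0.784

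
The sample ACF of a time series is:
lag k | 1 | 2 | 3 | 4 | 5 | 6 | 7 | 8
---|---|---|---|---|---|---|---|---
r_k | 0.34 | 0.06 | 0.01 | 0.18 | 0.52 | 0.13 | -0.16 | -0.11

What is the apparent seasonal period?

5

The largest autocorrelation is r_5 = 0.52; the remaining lags stay at or below 0.34. The elevated value at lag 1 (0.34), dropping to 0.06 at lag 2, reflects decaying short-term dependence rather than seasonality.
The dominant spike at lag 5 indicates a seasonal period of 5.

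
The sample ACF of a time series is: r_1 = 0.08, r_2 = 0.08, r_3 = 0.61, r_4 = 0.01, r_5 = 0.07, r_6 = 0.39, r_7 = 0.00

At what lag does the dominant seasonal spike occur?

The largest autocorrelation is r_3 = 0.61, with a weaker echo at lag 6 (0.39); the remaining lags stay at or below 0.08.
The dominant spike at lag 3 indicates a seasonal period of 3.

3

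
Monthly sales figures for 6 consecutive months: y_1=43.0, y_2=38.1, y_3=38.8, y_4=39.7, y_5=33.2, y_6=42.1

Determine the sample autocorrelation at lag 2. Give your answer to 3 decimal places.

Mean ȳ = (43.0 + 38.1 + 38.8 + 39.7 + 33.2 + 42.1)/6 = 39.1500
Deviations from mean: 3.8500, -1.0500, -0.3500, 0.5500, -5.9500, 2.9500
Numerator Σ_{t=1}^{4}(y_t−ȳ)(y_{t+2}−ȳ) = 1.7800
Denominator Σ(y_t−ȳ)² = 60.4550
r_2 = 1.7800 / 60.4550 = 0.029

0.029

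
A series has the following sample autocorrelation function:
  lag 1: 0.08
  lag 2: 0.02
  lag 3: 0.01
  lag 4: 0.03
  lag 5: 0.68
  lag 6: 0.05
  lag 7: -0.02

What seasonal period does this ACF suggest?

5

The largest autocorrelation is r_5 = 0.68; the remaining lags stay at or below 0.08.
The dominant spike at lag 5 indicates a seasonal period of 5.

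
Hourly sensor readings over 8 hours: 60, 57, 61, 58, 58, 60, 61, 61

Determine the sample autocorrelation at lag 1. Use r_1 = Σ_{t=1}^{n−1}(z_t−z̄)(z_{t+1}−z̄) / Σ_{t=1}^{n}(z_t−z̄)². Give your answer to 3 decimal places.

-0.153

Mean z̄ = (60 + 57 + 61 + 58 + 58 + 60 + 61 + 61)/8 = 59.5000
Deviations from mean: 0.5000, -2.5000, 1.5000, -1.5000, -1.5000, 0.5000, 1.5000, 1.5000
Numerator Σ_{t=1}^{7}(z_t−z̄)(z_{t+1}−z̄) = -2.7500
Denominator Σ(z_t−z̄)² = 18.0000
r_1 = -2.7500 / 18.0000 = -0.153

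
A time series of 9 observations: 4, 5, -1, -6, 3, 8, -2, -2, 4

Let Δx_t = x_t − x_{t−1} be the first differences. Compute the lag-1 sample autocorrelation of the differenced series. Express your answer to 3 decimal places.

First differences Δx: 1, -6, -5, 9, 5, -10, 0, 6
Mean of differences = 0.0000
Numerator Σ(Δx_t−Δx̄)(Δx_{t+1}−Δx̄) = -26.0000
Denominator Σ(Δx_t−Δx̄)² = 304.0000
r_1(Δx) = -26.0000 / 304.0000 = -0.086

-0.086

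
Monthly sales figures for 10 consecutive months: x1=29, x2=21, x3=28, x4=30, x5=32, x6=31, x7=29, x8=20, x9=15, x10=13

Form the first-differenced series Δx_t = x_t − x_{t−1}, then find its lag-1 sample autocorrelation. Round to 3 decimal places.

0.102

First differences Δx: -8, 7, 2, 2, -1, -2, -9, -5, -2
Mean of differences = -1.7778
Numerator Σ(Δx_t−Δx̄)(Δx_{t+1}−Δx̄) = 21.1728
Denominator Σ(Δx_t−Δx̄)² = 207.5556
r_1(Δx) = 21.1728 / 207.5556 = 0.102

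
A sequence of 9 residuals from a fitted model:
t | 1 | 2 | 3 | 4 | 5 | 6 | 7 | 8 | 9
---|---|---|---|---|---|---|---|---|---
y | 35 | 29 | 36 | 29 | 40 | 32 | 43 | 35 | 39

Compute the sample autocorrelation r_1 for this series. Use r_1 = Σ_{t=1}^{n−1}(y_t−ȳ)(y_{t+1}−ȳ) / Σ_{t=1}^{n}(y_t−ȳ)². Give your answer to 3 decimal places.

Mean ȳ = (35 + 29 + 36 + 29 + 40 + 32 + 43 + 35 + 39)/9 = 35.3333
Numerator Σ_{t=1}^{8}(y_t−ȳ)(y_{t+1}−ȳ) = -80.7778
Denominator Σ(y_t−ȳ)² = 186.0000
r_1 = -80.7778 / 186.0000 = -0.434

-0.434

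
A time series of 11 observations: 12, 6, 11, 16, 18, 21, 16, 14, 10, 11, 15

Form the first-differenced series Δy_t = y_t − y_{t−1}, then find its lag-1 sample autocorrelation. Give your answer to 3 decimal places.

0.078

First differences Δy: -6, 5, 5, 2, 3, -5, -2, -4, 1, 4
Mean of differences = 0.3000
Numerator Σ(Δy_t−Δȳ)(Δy_{t+1}−Δȳ) = 12.4100
Denominator Σ(Δy_t−Δȳ)² = 160.1000
r_1(Δy) = 12.4100 / 160.1000 = 0.078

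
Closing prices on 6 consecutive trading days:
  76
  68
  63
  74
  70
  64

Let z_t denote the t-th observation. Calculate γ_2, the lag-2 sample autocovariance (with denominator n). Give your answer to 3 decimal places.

Mean z̄ = (76 + 68 + 63 + 74 + 70 + 64)/6 = 69.1667
Deviations: 6.8333, -1.1667, -6.1667, 4.8333, 0.8333, -5.1667
Σ_{t=1}^{4}(z_t−z̄)(z_{t+2}−z̄) = -77.8889
γ_2 = -77.8889 / 6 = -12.981

-12.981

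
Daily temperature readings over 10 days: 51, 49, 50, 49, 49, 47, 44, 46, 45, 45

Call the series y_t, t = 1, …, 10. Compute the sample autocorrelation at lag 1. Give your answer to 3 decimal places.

Mean ȳ = (51 + 49 + 50 + 49 + 49 + 47 + 44 + 46 + 45 + 45)/10 = 47.5000
Numerator Σ_{t=1}^{9}(y_t−ȳ)(y_{t+1}−ȳ) = 31.2500
Denominator Σ(y_t−ȳ)² = 52.5000
r_1 = 31.2500 / 52.5000 = 0.595

0.595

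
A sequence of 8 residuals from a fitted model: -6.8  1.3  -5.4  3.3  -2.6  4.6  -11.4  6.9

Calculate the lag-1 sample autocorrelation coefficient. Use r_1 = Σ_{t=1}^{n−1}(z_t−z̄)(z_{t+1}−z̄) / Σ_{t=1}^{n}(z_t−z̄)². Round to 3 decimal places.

-0.712

Mean z̄ = (-6.8 + 1.3 − 5.4 + 3.3 − 2.6 + 4.6 − 11.4 + 6.9)/8 = -1.2625
Deviations from mean: -5.5375, 2.5625, -4.1375, 4.5625, -1.3375, 5.8625, -10.1375, 8.1625
Numerator Σ_{t=1}^{7}(z_t−z̄)(z_{t+1}−z̄) = -199.7914
Denominator Σ(z_t−z̄)² = 280.7188
r_1 = -199.7914 / 280.7188 = -0.712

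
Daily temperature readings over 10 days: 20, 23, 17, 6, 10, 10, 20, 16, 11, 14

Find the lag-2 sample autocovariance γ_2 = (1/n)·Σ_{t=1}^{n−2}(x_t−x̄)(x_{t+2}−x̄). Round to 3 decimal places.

-8.148

Mean x̄ = (20 + 23 + 17 + 6 + 10 + 10 + 20 + 16 + 11 + 14)/10 = 14.7000
Σ_{t=1}^{8}(x_t−x̄)(x_{t+2}−x̄) = -81.4800
γ_2 = -81.4800 / 10 = -8.148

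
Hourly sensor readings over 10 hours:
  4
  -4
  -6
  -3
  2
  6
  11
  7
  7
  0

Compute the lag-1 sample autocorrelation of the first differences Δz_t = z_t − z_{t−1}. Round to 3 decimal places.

First differences Δz: -8, -2, 3, 5, 4, 5, -4, 0, -7
Mean of differences = -0.4444
Numerator Σ(Δz_t−Δz̄)(Δz_{t+1}−Δz̄) = 49.6914
Denominator Σ(Δz_t−Δz̄)² = 206.2222
r_1(Δz) = 49.6914 / 206.2222 = 0.241

0.241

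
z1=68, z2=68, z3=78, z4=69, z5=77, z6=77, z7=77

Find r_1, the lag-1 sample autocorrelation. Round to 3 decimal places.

-0.043

Mean z̄ = (68 + 68 + 78 + 69 + 77 + 77 + 77)/7 = 73.4286
Deviations from mean: -5.4286, -5.4286, 4.5714, -4.4286, 3.5714, 3.5714, 3.5714
Σ(z_t−z̄)(z_{t+1}−z̄) = (29.4694) + (-24.8163) + (-20.2449) + (-15.8163) + (12.7551) + (12.7551) = -5.8980
Denominator Σ(z_t−z̄)² = 137.7143
r_1 = -5.8980 / 137.7143 = -0.043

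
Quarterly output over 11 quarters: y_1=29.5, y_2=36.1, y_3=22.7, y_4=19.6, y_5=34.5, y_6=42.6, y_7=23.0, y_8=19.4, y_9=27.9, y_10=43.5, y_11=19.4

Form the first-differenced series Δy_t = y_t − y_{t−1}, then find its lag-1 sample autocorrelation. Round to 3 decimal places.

-0.182

First differences Δy: 6.6, -13.4, -3.1, 14.9, 8.1, -19.6, -3.6, 8.5, 15.6, -24.1
Mean of differences = -1.0100
Numerator Σ(Δy_t−Δȳ)(Δy_{t+1}−Δȳ) = -328.1061
Denominator Σ(Δy_t−Δȳ)² = 1803.6890
r_1(Δy) = -328.1061 / 1803.6890 = -0.182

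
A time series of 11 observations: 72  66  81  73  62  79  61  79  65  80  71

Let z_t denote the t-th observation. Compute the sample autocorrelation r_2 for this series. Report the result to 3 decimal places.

0.379

Mean z̄ = (72 + 66 + 81 + 73 + 62 + 79 + 61 + 79 + 65 + 80 + 71)/11 = 71.7273
Numerator Σ_{t=1}^{9}(z_t−z̄)(z_{t+2}−z̄) = 208.7603
Denominator Σ(z_t−z̄)² = 550.1818
r_2 = 208.7603 / 550.1818 = 0.379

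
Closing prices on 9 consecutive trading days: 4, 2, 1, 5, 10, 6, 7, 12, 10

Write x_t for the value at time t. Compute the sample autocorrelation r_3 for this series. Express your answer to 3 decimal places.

0.067

Mean x̄ = (4 + 2 + 1 + 5 + 10 + 6 + 7 + 12 + 10)/9 = 6.3333
Numerator Σ_{t=1}^{6}(x_t−x̄)(x_{t+3}−x̄) = 7.6667
Denominator Σ(x_t−x̄)² = 114.0000
r_3 = 7.6667 / 114.0000 = 0.067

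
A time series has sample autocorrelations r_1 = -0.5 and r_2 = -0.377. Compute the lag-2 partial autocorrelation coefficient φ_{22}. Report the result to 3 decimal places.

φ_{22} = (r_2 − r_1²) / (1 − r_1²)
r_1² = (-0.5)² = 0.25
Numerator = -0.377 − 0.2500 = -0.6270; denominator = 1 − 0.2500 = 0.7500
φ_{22} = -0.6270 / 0.7500 = -0.836

-0.836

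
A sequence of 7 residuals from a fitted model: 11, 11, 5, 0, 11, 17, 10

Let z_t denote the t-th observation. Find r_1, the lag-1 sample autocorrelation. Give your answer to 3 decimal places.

Mean z̄ = (11 + 11 + 5 + 0 + 11 + 17 + 10)/7 = 9.2857
Σ(z_t−z̄)(z_{t+1}−z̄) = (2.9388) + (-7.3469) + (39.7959) + (-15.9184) + (13.2245) + (5.5102) = 38.2041
Denominator Σ(z_t−z̄)² = 173.4286
r_1 = 38.2041 / 173.4286 = 0.220

0.220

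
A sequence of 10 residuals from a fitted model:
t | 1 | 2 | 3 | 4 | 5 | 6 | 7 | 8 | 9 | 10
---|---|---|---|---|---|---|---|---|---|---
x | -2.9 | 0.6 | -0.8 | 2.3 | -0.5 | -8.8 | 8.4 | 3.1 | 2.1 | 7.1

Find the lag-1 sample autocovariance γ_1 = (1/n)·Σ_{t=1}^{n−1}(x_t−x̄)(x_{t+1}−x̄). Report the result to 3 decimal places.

Mean x̄ = (-2.9 + 0.6 − 0.8 + 2.3 − 0.5 − 8.8 + 8.4 + 3.1 + 2.1 + 7.1)/10 = 1.0600
Σ_{t=1}^{9}(x_t−x̄)(x_{t+1}−x̄) = -35.1776
γ_1 = -35.1776 / 10 = -3.518

-3.518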